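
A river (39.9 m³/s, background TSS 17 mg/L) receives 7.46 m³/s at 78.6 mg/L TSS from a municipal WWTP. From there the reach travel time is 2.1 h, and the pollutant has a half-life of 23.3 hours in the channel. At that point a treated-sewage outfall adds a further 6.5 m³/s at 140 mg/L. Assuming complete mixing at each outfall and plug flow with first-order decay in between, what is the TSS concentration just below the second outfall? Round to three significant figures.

39.0 mg/L

After mixing, C = (39.90·17.00 + 7.460·78.60) / 47.36 = 1265/47.36 = 26.70 mg/L; combined flow 47.36 m³/s.
Half-life 23.3 h → k = ln 2 / 23.3 = 0.02975 h⁻¹ = 0.7140 d⁻¹.
After decay, C = 26.70 × e^(−kt) = 26.70 × 0.9394 = 25.09 mg/L.
At the second outfall, C = (47.36·25.09 + 6.500·140.0) / (47.36 + 6.500) = 38.95 mg/L.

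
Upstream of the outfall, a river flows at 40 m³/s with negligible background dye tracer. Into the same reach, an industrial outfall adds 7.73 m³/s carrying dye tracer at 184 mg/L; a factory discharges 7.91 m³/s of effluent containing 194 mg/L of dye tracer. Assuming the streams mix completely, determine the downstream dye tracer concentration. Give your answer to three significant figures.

53.1 mg/L

Mass balance: C = (40.00·0 + 7.730·184.0 + 7.910·194.0) / 55.64 = 2957/55.64 = 53.14 mg/L.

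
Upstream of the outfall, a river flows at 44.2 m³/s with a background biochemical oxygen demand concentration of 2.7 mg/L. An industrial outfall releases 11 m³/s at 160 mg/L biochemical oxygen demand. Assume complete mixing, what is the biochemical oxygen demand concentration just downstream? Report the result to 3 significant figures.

34.0 mg/L

Flow-weighted average: C = (44.20·2.700 + 11.00·160.0) / 55.20 = 1879/55.20 = 34.05 mg/L.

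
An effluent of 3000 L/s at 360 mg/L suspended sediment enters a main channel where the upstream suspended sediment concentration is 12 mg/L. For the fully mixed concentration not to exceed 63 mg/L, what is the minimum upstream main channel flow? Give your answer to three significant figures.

17500 L/s

Set C_mix = 63: (Q·12.00 + 3000·360.0) / (Q + 3000) = 63
→ Q = 3000·(360.0 − 63)/(63 − 12.00) = 17470 L/s.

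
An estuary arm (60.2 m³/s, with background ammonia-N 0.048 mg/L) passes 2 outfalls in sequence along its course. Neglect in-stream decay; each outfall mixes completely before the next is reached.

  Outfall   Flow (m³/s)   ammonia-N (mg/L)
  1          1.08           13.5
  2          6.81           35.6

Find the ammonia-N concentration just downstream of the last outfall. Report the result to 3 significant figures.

3.82 mg/L

Below outfall 1: Q → 61.28 m³/s, C = (60.20·0.04800 + 1.080·13.50)/61.28 = 0.2851 mg/L.
Below outfall 2: Q → 68.09 m³/s, C = (61.28·0.2851 + 6.810·35.60)/68.09 = 3.817 mg/L.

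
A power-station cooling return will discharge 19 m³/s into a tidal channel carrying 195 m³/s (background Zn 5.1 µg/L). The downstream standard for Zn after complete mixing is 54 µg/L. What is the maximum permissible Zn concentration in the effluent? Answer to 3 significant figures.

At the limit, (Qr·Cr + Qe·Cₑ)/(Qr + Qe) = 54:
Cₑ = (214.0·54 − 195.0·5.100) / 19.00 = 555.9 µg/L.

556 µg/L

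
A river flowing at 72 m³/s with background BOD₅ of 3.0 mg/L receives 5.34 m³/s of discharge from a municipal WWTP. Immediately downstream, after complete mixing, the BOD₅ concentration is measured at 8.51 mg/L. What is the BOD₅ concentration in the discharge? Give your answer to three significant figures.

Mass balance: 72.00·3.000 + 5.340·Cₑ = 77.34·8.510
→ Cₑ = (77.34·8.510 − 72.00·3.000) / 5.340 = 82.80 mg/L.

82.8 mg/L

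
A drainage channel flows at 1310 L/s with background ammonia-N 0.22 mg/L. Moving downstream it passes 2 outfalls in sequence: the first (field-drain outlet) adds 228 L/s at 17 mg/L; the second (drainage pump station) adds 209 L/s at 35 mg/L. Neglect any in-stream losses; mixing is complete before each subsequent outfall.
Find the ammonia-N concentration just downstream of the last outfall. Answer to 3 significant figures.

Below outfall 1: Q → 1538 L/s, C = (1310·0.2200 + 228.0·17.00)/1538 = 2.708 mg/L.
Below outfall 2: Q → 1747 L/s, C = (1538·2.708 + 209.0·35.00)/1747 = 6.571 mg/L.

6.57 mg/L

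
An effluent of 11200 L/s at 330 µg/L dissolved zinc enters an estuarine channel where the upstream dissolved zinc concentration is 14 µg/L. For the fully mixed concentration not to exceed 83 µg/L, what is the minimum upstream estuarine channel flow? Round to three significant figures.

Set C_mix = 83: (Q·14.00 + 11200·330.0) / (Q + 11200) = 83
→ Q = 11200·(330.0 − 83)/(83 − 14.00) = 40090 L/s.

40100 L/s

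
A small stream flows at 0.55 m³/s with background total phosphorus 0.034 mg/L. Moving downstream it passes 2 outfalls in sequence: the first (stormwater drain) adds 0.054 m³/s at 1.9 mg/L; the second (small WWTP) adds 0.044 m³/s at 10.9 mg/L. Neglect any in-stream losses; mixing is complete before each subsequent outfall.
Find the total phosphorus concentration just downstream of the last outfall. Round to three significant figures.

Below outfall 1: Q → 0.6040 m³/s, C = (0.5500·0.03400 + 0.05400·1.900)/0.6040 = 0.2008 mg/L.
Below outfall 2: Q → 0.6480 m³/s, C = (0.6040·0.2008 + 0.04400·10.90)/0.6480 = 0.9273 mg/L.

0.927 mg/L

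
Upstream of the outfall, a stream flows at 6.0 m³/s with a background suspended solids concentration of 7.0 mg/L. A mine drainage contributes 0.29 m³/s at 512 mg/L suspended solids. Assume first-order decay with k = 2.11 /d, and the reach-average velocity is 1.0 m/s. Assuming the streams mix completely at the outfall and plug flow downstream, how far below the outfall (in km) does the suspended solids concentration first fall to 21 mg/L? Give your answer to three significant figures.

Conservation of mass: C = (6.000·7.000 + 0.2900·512.0) / 6.290 = 190.5/6.290 = 30.28 mg/L.
Set 30.28·exp(−k·t) = 21 → t = ln(30.28/21)/k = 14990 s = 4.164 h.
Distance = v·t = 1.0·14990 = 14990 m = 14.99 km.

15.0 km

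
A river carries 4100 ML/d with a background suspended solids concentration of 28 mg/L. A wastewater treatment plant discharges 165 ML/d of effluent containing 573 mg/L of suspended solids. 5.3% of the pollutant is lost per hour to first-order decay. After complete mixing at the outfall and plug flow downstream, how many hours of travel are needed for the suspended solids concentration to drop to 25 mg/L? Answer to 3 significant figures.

12.4 h

Mixed concentration C = ΣQC/ΣQ = (4100·28.00 + 165.0·573.0) / 4265 = 209300/4265 = 49.08 mg/L.
5.3%/h lost → k = −ln(1 − 0.053) = 0.05446 h⁻¹.
49.08·exp(−k·t) = 25 → t = ln(49.08/25)/k = 44600 s = 12.39 h.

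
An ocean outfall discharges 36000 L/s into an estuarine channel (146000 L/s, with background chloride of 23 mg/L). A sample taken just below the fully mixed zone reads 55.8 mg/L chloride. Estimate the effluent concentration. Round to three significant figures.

Mass balance: 146000·23.00 + 36000·Cₑ = 182000·55.80
→ Cₑ = (182000·55.80 − 146000·23.00) / 36000 = 188.8 mg/L.

189 mg/L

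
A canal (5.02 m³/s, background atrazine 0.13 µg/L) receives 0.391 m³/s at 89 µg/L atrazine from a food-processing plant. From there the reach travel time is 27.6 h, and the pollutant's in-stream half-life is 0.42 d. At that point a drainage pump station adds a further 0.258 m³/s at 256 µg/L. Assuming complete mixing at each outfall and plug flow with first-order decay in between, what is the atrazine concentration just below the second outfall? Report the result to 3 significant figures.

Mass balance: C = (5.020·0.1300 + 0.3910·89.00) / 5.411 = 35.45/5.411 = 6.552 µg/L; combined flow 5.411 m³/s.
Half-life 0.42 d → k = ln 2 / 0.42 = 1.650 d⁻¹.
First-order decay: C = 6.552·exp(−k·t) = 6.552·0.1499 = 0.9820 µg/L.
At the second outfall, C = (5.411·0.9820 + 0.2580·256.0) / (5.411 + 0.2580) = 12.59 µg/L.

12.6 µg/L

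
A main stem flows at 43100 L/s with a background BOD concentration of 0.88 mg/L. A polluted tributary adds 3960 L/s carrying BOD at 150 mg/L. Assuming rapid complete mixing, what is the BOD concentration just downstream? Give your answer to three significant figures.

13.4 mg/L

After mixing, C = (43100·0.8800 + 3960·150.0) / 47060 = 631900/47060 = 13.43 mg/L.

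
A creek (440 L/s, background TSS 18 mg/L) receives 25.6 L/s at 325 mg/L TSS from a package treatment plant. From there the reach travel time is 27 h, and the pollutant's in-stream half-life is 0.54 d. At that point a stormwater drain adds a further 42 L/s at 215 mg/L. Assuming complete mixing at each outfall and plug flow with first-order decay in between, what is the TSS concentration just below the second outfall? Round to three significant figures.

25.3 mg/L

Mass balance: C = (440.0·18.00 + 25.60·325.0) / 465.6 = 16240/465.6 = 34.88 mg/L; combined flow 465.6 L/s.
Half-life 0.54 d → k = ln 2 / 0.54 = 1.284 d⁻¹.
First-order decay: C = 34.88·exp(−k·t) = 34.88·0.2360 = 8.231 mg/L.
Second outfall: C = (465.6·8.231 + 42.00·215.0)/507.6 = 25.34 mg/L.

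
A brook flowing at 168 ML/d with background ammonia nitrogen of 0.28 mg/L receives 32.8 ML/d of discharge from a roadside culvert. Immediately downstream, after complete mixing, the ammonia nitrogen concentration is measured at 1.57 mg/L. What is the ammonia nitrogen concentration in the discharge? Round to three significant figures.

8.18 mg/L

Mass balance: 168.0·0.2800 + 32.80·Cₑ = 200.8·1.570
→ Cₑ = (200.8·1.570 − 168.0·0.2800) / 32.80 = 8.177 mg/L.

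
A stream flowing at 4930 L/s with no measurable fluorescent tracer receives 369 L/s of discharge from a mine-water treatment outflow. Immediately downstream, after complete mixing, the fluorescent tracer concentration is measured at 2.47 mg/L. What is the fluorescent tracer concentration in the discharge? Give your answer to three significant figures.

Mass balance: 4930·0 + 369.0·Cₑ = 5299·2.470
→ Cₑ = (5299·2.470 − 4930·0) / 369.0 = 35.47 mg/L.

35.5 mg/L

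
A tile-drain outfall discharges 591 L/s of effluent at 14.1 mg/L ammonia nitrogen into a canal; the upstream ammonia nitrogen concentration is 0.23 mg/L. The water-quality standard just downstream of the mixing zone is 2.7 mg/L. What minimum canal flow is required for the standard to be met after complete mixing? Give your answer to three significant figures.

2730 L/s

Set C_mix = 2.7: (Q·0.2300 + 591.0·14.10) / (Q + 591.0) = 2.7
→ Q = 591.0·(14.10 − 2.7)/(2.7 − 0.2300) = 2728 L/s.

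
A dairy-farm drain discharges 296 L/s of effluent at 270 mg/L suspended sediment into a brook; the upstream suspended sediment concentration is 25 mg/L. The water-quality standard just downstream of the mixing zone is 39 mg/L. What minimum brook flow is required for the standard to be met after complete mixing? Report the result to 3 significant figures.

Set C_mix = 39: (Q·25.00 + 296.0·270.0) / (Q + 296.0) = 39
→ Q = 296.0·(270.0 − 39)/(39 − 25.00) = 4884 L/s.

4880 L/s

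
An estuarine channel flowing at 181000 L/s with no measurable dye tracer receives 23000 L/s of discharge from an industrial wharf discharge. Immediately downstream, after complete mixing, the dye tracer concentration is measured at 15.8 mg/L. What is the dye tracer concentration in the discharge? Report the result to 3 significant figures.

Mass balance: 181000·0 + 23000·Cₑ = 204000·15.80
→ Cₑ = (204000·15.80 − 181000·0) / 23000 = 140.1 mg/L.

140 mg/L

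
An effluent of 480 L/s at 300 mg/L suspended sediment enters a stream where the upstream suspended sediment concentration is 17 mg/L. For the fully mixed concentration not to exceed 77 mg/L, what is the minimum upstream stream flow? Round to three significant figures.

1780 L/s

Set C_mix = 77: (Q·17.00 + 480.0·300.0) / (Q + 480.0) = 77
→ Q = 480.0·(300.0 − 77)/(77 − 17.00) = 1784 L/s.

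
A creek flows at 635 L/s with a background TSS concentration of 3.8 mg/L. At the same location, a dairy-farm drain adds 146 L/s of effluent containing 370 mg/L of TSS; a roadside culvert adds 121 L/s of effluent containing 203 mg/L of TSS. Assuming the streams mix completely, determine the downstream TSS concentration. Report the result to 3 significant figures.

Mass balance: C = (635.0·3.800 + 146.0·370.0 + 121.0·203.0) / 902.0 = 81000/902.0 = 89.80 mg/L.

89.8 mg/L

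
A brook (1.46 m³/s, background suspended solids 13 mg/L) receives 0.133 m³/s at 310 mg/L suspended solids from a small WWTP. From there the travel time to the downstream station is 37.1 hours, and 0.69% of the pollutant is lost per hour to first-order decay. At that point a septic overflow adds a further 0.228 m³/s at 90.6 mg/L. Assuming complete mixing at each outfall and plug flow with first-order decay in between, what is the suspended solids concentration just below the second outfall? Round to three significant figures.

36.9 mg/L

Mass balance: C = (1.460·13.00 + 0.1330·310.0) / 1.593 = 60.21/1.593 = 37.80 mg/L; combined flow 1.593 m³/s.
0.69%/h lost → k = −ln(1 − 0.0069) = 0.006924 h⁻¹.
Decay over the reach: 37.80·exp(−kt) = 37.80·0.7735 = 29.23 mg/L.
Second outfall: C = (1.593·29.23 + 0.2280·90.60)/1.821 = 36.92 mg/L.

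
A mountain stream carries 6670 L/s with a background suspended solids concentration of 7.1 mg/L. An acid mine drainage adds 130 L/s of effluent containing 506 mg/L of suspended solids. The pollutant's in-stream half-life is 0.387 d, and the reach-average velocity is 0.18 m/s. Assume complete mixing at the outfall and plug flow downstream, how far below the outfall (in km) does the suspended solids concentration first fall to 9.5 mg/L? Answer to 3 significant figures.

4.87 km

After mixing, C = (6670·7.100 + 130.0·506.0) / 6800 = 113100/6800 = 16.64 mg/L.
Half-life 0.387 d → k = ln 2 / 0.387 = 1.791 d⁻¹.
Set 16.64·exp(−k·t) = 9.5 → t = ln(16.64/9.5)/k = 27030 s = 7.509 h.
Distance = v·t = 0.18·27030 = 4866 m = 4.866 km.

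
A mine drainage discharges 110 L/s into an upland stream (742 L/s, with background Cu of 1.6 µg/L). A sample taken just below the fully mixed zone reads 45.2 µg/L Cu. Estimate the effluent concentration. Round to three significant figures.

339 µg/L

Mass balance: 742.0·1.600 + 110.0·Cₑ = 852.0·45.20
→ Cₑ = (852.0·45.20 − 742.0·1.600) / 110.0 = 339.3 µg/L.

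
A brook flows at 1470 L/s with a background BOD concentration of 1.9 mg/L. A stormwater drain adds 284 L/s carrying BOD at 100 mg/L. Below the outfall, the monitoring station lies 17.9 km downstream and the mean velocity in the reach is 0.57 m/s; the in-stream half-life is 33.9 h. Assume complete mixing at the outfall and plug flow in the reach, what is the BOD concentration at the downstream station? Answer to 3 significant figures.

14.9 mg/L

After mixing, C = (1470·1.900 + 284.0·100.0) / 1754 = 31190/1754 = 17.78 mg/L.
Travel time t = 17.9·1000 / 0.57 = 31400 s = 8.723 h.
Half-life 33.9 h → k = ln 2 / 33.9 = 0.02045 h⁻¹ = 0.4907 d⁻¹.
After decay, C = 17.78 × e^(−kt) = 17.78 × 0.8366 = 14.88 mg/L.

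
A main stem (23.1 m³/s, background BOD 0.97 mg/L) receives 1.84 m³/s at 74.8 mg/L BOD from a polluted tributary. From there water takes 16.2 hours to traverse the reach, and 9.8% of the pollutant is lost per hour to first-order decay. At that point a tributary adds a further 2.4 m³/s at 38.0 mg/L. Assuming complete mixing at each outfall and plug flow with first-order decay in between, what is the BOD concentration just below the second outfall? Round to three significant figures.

Mixed concentration C = ΣQC/ΣQ = (23.10·0.9700 + 1.840·74.80) / 24.94 = 160.0/24.94 = 6.417 mg/L; combined flow 24.94 m³/s.
9.8%/h lost → k = −ln(1 − 0.098) = 0.1031 h⁻¹.
First-order decay: C = 6.417·exp(−k·t) = 6.417·0.1881 = 1.207 mg/L.
At the second outfall, C = (24.94·1.207 + 2.400·38.00) / (24.94 + 2.400) = 4.437 mg/L.

4.44 mg/L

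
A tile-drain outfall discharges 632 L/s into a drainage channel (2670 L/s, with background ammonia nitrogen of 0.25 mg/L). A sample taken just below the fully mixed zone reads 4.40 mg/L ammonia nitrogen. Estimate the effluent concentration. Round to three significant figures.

21.9 mg/L

Mass balance: 2670·0.2500 + 632.0·Cₑ = 3302·4.400
→ Cₑ = (3302·4.400 − 2670·0.2500) / 632.0 = 21.93 mg/L.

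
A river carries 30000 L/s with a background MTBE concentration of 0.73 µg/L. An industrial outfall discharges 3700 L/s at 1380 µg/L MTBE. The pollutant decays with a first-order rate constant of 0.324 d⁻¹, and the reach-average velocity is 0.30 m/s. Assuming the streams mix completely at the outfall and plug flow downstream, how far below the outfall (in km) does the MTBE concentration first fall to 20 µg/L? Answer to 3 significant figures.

162 km

Flow-weighted average: C = (30000·0.7300 + 3700·1380) / 33700 = 5128000/33700 = 152.2 µg/L.
Set 152.2·exp(−k·t) = 20 → t = ln(152.2/20)/k = 541100 s = 150.3 h.
Distance = v·t = 0.30·541100 = 162300 m = 162.3 km.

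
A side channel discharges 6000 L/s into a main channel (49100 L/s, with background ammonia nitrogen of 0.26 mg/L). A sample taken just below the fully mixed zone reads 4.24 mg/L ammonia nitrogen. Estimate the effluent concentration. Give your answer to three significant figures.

36.8 mg/L

Mass balance: 49100·0.2600 + 6000·Cₑ = 55100·4.240
→ Cₑ = (55100·4.240 − 49100·0.2600) / 6000 = 36.81 mg/L.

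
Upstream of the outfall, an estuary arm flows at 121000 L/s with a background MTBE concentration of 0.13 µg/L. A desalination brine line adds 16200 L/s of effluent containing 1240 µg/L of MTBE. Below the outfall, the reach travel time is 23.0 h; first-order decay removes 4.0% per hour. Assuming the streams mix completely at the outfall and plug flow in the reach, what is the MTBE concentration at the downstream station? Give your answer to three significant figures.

After mixing, C = (121000·0.1300 + 16200·1240) / 137200 = 20100000/137200 = 146.5 µg/L.
4.0%/h lost → k = −ln(1 − 0.04) = 0.04082 h⁻¹.
After decay, C = 146.5 × e^(−kt) = 146.5 × 0.3911 = 57.30 µg/L.

57.3 µg/L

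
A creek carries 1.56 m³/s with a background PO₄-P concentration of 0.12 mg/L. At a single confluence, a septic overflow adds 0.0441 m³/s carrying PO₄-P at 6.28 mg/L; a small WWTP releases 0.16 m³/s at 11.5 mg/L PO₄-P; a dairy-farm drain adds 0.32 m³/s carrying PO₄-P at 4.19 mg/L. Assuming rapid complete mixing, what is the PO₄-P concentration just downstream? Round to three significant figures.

Mixed concentration C = ΣQC/ΣQ = (1.560·0.1200 + 0.04410·6.280 + 0.1600·11.50 + 0.3200·4.190) / 2.084 = 3.645/2.084 = 1.749 mg/L.

1.75 mg/L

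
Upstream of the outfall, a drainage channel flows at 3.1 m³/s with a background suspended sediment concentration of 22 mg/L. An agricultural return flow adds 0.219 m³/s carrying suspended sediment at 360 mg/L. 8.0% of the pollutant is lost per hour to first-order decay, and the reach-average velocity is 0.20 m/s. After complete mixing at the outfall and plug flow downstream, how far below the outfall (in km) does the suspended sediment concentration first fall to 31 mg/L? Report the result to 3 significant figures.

3.08 km

Mass balance: C = (3.100·22.00 + 0.2190·360.0) / 3.319 = 147.0/3.319 = 44.30 mg/L.
8.0%/h lost → k = −ln(1 − 0.08) = 0.08338 h⁻¹.
Set 44.30·exp(−k·t) = 31 → t = ln(44.30/31)/k = 15420 s = 4.282 h.
Distance = v·t = 0.20·15420 = 3083 m = 3.083 km.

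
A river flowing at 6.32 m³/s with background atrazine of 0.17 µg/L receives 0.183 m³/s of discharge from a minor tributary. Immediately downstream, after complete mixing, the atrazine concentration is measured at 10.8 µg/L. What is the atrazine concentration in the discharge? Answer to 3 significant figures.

378 µg/L

Mass balance: 6.320·0.1700 + 0.1830·Cₑ = 6.503·10.80
→ Cₑ = (6.503·10.80 − 6.320·0.1700) / 0.1830 = 377.9 µg/L.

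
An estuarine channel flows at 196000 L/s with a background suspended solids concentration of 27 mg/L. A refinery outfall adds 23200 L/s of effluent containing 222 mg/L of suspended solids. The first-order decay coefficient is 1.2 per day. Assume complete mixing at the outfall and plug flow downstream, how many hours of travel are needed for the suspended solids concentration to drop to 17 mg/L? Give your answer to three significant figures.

20.6 h

Mixed concentration C = ΣQC/ΣQ = (196000·27.00 + 23200·222.0) / 219200 = 10440000/219200 = 47.64 mg/L.
47.64·exp(−k·t) = 17 → t = ln(47.64/17)/k = 74190 s = 20.61 h.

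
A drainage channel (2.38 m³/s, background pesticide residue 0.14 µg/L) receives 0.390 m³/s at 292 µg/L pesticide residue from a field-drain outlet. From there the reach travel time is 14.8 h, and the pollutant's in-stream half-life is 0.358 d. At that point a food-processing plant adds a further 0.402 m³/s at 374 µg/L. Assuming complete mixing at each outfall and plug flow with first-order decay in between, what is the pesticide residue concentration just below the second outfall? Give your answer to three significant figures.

Flow-weighted average: C = (2.380·0.1400 + 0.3900·292.0) / 2.770 = 114.2/2.770 = 41.23 µg/L; combined flow 2.770 m³/s.
Half-life 0.358 d → k = ln 2 / 0.358 = 1.936 d⁻¹.
Decay over the reach: 41.23·exp(−kt) = 41.23·0.3030 = 12.49 µg/L.
At the second outfall, C = (2.770·12.49 + 0.4020·374.0) / (2.770 + 0.4020) = 58.31 µg/L.

58.3 µg/L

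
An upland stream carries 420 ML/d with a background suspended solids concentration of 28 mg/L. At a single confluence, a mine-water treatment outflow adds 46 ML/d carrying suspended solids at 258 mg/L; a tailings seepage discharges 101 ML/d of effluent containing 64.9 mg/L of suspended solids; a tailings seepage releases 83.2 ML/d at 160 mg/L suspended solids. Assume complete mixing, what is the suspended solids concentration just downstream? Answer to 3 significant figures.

Mass balance: C = (420.0·28.00 + 46.00·258.0 + 101.0·64.90 + 83.20·160.0) / 650.2 = 43490/650.2 = 66.89 mg/L.

66.9 mg/L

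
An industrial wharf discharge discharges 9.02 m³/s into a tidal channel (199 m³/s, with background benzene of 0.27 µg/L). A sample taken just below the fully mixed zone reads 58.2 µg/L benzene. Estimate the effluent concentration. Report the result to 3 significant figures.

Mass balance: 199.0·0.2700 + 9.020·Cₑ = 208.0·58.20
→ Cₑ = (208.0·58.20 − 199.0·0.2700) / 9.020 = 1336 µg/L.

1340 µg/L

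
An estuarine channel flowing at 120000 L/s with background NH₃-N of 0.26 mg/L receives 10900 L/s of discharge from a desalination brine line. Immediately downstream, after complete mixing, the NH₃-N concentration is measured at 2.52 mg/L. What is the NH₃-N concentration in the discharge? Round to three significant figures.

27.4 mg/L

Mass balance: 120000·0.2600 + 10900·Cₑ = 130900·2.520
→ Cₑ = (130900·2.520 − 120000·0.2600) / 10900 = 27.40 mg/L.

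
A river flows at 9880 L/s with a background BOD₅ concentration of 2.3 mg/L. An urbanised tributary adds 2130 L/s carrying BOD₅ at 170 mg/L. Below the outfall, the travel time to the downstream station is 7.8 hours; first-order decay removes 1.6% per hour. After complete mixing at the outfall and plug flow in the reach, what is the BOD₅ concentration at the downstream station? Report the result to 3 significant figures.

Mixed concentration C = ΣQC/ΣQ = (9880·2.300 + 2130·170.0) / 12010 = 384800/12010 = 32.04 mg/L.
1.6%/h lost → k = −ln(1 − 0.016) = 0.01613 h⁻¹.
After decay, C = 32.04 × e^(−kt) = 32.04 × 0.8818 = 28.25 mg/L.

28.3 mg/L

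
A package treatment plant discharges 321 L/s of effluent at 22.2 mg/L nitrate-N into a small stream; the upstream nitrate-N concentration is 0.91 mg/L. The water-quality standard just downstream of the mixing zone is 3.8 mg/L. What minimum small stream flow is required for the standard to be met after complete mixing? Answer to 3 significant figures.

Set C_mix = 3.8: (Q·0.9100 + 321.0·22.20) / (Q + 321.0) = 3.8
→ Q = 321.0·(22.20 − 3.8)/(3.8 − 0.9100) = 2044 L/s.

2040 L/s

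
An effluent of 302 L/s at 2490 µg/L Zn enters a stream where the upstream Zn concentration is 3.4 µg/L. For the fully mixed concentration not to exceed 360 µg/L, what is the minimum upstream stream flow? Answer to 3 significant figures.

1800 L/s

Set C_mix = 360: (Q·3.400 + 302.0·2490) / (Q + 302.0) = 360
→ Q = 302.0·(2490 − 360)/(360 − 3.400) = 1804 L/s.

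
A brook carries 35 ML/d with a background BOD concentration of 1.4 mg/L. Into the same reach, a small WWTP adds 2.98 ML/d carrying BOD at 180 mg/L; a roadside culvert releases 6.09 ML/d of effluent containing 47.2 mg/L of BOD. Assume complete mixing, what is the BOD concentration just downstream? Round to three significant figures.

19.8 mg/L

Mass balance: C = (35.00·1.400 + 2.980·180.0 + 6.090·47.20) / 44.07 = 872.8/44.07 = 19.81 mg/L.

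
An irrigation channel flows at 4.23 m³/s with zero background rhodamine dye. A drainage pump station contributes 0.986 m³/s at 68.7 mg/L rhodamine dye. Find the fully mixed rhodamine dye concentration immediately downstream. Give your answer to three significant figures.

13.0 mg/L

After mixing, C = (4.230·0 + 0.9860·68.70) / 5.216 = 67.74/5.216 = 12.99 mg/L.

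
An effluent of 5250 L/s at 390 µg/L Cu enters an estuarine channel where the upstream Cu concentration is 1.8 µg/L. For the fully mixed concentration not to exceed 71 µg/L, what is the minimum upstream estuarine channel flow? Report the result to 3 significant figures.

24200 L/s

Set C_mix = 71: (Q·1.800 + 5250·390.0) / (Q + 5250) = 71
→ Q = 5250·(390.0 − 71)/(71 − 1.800) = 24200 L/s.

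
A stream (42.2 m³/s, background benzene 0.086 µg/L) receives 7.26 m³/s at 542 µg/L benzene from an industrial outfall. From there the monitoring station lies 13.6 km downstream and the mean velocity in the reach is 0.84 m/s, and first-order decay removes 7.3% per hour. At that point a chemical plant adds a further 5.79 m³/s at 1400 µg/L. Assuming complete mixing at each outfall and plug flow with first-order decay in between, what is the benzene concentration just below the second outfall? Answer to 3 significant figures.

After mixing, C = (42.20·0.08600 + 7.260·542.0) / 49.46 = 3939/49.46 = 79.63 µg/L; combined flow 49.46 m³/s.
Travel time t = 13.6·1000 / 0.84 = 16190 s = 4.497 h.
7.3%/h lost → k = −ln(1 − 0.073) = 0.07580 h⁻¹.
Applying C = C₀e^(−kt): 79.63 × 0.7111 = 56.63 µg/L.
At the second outfall, C = (49.46·56.63 + 5.790·1400) / (49.46 + 5.790) = 197.4 µg/L.

197 µg/L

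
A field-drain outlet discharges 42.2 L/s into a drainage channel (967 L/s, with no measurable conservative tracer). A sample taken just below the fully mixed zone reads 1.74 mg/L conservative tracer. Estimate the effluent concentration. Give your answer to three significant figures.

41.6 mg/L

Mass balance: 967.0·0 + 42.20·Cₑ = 1009·1.740
→ Cₑ = (1009·1.740 − 967.0·0) / 42.20 = 41.61 mg/L.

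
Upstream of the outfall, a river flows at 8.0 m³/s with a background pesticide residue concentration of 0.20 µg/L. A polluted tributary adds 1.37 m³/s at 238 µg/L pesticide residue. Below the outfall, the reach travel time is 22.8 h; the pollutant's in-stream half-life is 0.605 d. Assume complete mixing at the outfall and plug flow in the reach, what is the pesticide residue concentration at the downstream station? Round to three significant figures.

11.8 µg/L

After mixing, C = (8.000·0.2000 + 1.370·238.0) / 9.370 = 327.7/9.370 = 34.97 µg/L.
Half-life 0.605 d → k = ln 2 / 0.605 = 1.146 d⁻¹.
Decay over the reach: 34.97·exp(−kt) = 34.97·0.3368 = 11.78 µg/L.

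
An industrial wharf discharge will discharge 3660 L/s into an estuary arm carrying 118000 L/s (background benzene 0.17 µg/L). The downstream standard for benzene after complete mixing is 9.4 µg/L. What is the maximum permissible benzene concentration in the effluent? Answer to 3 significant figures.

307 µg/L

At the limit, (Qr·Cr + Qe·Cₑ)/(Qr + Qe) = 9.4:
Cₑ = (121700·9.4 − 118000·0.1700) / 3660 = 307.0 µg/L.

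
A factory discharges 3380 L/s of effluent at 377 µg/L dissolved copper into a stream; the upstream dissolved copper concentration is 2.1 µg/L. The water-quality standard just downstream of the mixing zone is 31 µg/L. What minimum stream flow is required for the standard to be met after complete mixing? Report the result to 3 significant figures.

40500 L/s

Set C_mix = 31: (Q·2.100 + 3380·377.0) / (Q + 3380) = 31
→ Q = 3380·(377.0 − 31)/(31 − 2.100) = 40470 L/s.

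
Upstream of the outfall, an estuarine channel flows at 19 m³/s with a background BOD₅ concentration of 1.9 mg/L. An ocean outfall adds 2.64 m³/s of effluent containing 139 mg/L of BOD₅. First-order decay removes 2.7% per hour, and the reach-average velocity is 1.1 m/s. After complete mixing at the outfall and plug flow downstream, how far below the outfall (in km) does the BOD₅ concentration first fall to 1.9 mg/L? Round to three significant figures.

330 km

Conservation of mass: C = (19.00·1.900 + 2.640·139.0) / 21.64 = 403.1/21.64 = 18.63 mg/L.
2.7%/h lost → k = −ln(1 − 0.027) = 0.02737 h⁻¹.
Set 18.63·exp(−k·t) = 1.9 → t = ln(18.63/1.9)/k = 300200 s = 83.40 h.
Distance = v·t = 1.1·300200 = 330300 m = 330.3 km.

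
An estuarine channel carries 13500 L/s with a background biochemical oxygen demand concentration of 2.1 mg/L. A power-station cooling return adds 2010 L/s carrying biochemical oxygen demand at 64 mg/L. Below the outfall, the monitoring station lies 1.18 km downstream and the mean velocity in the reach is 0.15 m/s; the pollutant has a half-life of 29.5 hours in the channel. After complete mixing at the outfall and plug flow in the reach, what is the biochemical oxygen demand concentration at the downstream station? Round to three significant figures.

Conservation of mass: C = (13500·2.100 + 2010·64.00) / 15510 = 157000/15510 = 10.12 mg/L.
Travel time t = 1.18·1000 / 0.15 = 7867 s = 2.185 h.
Half-life 29.5 h → k = ln 2 / 29.5 = 0.02350 h⁻¹ = 0.5639 d⁻¹.
First-order decay: C = 10.12·exp(−k·t) = 10.12·0.9500 = 9.615 mg/L.

9.62 mg/L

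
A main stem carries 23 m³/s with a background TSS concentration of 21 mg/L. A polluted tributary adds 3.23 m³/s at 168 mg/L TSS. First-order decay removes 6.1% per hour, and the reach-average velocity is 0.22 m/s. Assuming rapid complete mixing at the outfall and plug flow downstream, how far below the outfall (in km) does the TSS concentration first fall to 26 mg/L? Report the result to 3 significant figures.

5.13 km

Conservation of mass: C = (23.00·21.00 + 3.230·168.0) / 26.23 = 1026/26.23 = 39.10 mg/L.
6.1%/h lost → k = −ln(1 − 0.061) = 0.06294 h⁻¹.
Set 39.10·exp(−k·t) = 26 → t = ln(39.10/26)/k = 23340 s = 6.484 h.
Distance = v·t = 0.22·23340 = 5135 m = 5.135 km.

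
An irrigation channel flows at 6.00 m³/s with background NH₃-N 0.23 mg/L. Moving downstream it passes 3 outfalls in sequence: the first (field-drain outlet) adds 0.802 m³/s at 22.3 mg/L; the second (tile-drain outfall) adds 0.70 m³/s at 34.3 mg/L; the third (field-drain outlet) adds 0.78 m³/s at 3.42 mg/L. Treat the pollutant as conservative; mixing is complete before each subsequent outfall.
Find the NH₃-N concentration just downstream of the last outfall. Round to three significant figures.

Below outfall 1: Q → 6.802 m³/s, C = (6.000·0.2300 + 0.8020·22.30)/6.802 = 2.832 mg/L.
Below outfall 2: Q → 7.502 m³/s, C = (6.802·2.832 + 0.7000·34.30)/7.502 = 5.768 mg/L.
Below outfall 3: Q → 8.282 m³/s, C = (7.502·5.768 + 0.7800·3.420)/8.282 = 5.547 mg/L.

5.55 mg/L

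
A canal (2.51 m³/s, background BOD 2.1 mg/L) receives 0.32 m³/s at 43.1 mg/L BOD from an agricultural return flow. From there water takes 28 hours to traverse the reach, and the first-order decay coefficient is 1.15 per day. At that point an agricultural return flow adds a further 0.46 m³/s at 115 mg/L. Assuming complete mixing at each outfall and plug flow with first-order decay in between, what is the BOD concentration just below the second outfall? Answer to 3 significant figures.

Flow-weighted average: C = (2.510·2.100 + 0.3200·43.10) / 2.830 = 19.06/2.830 = 6.736 mg/L; combined flow 2.830 m³/s.
First-order decay: C = 6.736·exp(−k·t) = 6.736·0.2614 = 1.761 mg/L.
At the second outfall, C = (2.830·1.761 + 0.4600·115.0) / (2.830 + 0.4600) = 17.59 mg/L.

17.6 mg/L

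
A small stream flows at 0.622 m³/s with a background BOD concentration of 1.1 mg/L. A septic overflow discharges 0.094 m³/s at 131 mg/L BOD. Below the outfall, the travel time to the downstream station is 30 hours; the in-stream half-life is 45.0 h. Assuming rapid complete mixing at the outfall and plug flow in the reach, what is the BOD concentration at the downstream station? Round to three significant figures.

11.4 mg/L

Mixed concentration C = ΣQC/ΣQ = (0.6220·1.100 + 0.09400·131.0) / 0.7160 = 13.00/0.7160 = 18.15 mg/L.
Half-life 45.0 h → k = ln 2 / 45.0 = 0.01540 h⁻¹ = 0.3697 d⁻¹.
First-order decay: C = 18.15·exp(−k·t) = 18.15·0.6300 = 11.44 mg/L.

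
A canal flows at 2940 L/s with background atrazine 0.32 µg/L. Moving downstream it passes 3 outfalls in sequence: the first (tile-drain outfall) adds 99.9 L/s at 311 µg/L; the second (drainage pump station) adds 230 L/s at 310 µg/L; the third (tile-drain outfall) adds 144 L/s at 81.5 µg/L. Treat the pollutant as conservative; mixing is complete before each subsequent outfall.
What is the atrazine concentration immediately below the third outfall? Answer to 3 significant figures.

After outfall 1: Q = 2940 + 99.90 = 3040 L/s; C = (2940·0.3200 + 99.90·311.0)/3040 = 10.53 µg/L.
After outfall 2: Q = 3040 + 230.0 = 3270 L/s; C = (3040·10.53 + 230.0·310.0)/3270 = 31.59 µg/L.
After outfall 3: Q = 3270 + 144.0 = 3414 L/s; C = (3270·31.59 + 144.0·81.50)/3414 = 33.70 µg/L.

33.7 µg/L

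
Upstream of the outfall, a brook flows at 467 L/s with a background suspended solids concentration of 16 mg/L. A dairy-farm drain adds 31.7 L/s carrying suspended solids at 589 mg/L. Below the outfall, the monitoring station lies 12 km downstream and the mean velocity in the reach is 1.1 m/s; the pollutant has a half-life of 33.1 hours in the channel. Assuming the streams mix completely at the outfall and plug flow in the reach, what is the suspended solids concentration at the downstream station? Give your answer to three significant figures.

49.2 mg/L

Flow-weighted average: C = (467.0·16.00 + 31.70·589.0) / 498.7 = 26140/498.7 = 52.42 mg/L.
Travel time t = 12·1000 / 1.1 = 10910 s = 3.030 h.
Half-life 33.1 h → k = ln 2 / 33.1 = 0.02094 h⁻¹ = 0.5026 d⁻¹.
Decay over the reach: 52.42·exp(−kt) = 52.42·0.9385 = 49.20 mg/L.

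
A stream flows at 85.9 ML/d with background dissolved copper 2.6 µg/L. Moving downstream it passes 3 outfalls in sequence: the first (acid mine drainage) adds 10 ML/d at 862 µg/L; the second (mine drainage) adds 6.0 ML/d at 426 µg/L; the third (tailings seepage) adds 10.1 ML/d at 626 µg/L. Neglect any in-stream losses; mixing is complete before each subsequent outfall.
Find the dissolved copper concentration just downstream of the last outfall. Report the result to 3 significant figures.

Below outfall 1: Q → 95.90 ML/d, C = (85.90·2.600 + 10.00·862.0)/95.90 = 92.21 µg/L.
Below outfall 2: Q → 101.9 ML/d, C = (95.90·92.21 + 6.000·426.0)/101.9 = 111.9 µg/L.
Below outfall 3: Q → 112.0 ML/d, C = (101.9·111.9 + 10.10·626.0)/112.0 = 158.2 µg/L.

158 µg/L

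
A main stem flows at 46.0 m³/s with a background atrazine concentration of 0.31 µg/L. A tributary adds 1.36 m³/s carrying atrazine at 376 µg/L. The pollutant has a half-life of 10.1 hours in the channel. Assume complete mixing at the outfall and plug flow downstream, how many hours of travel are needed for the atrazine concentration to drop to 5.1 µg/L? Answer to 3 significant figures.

After mixing, C = (46.00·0.3100 + 1.360·376.0) / 47.36 = 525.6/47.36 = 11.10 µg/L.
Half-life 10.1 h → k = ln 2 / 10.1 = 0.06863 h⁻¹ = 1.647 d⁻¹.
11.10·exp(−k·t) = 5.1 → t = ln(11.10/5.1)/k = 40790 s = 11.33 h.

11.3 h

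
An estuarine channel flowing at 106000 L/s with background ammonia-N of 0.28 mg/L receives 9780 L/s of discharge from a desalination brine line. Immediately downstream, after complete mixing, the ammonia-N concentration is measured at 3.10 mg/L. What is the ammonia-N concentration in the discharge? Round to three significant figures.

33.7 mg/L

Mass balance: 106000·0.2800 + 9780·Cₑ = 115800·3.100
→ Cₑ = (115800·3.100 − 106000·0.2800) / 9780 = 33.66 mg/L.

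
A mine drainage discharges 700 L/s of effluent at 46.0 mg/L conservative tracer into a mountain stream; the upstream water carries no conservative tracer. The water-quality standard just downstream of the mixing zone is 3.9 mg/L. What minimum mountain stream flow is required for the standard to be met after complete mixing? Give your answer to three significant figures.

7560 L/s

Set C_mix = 3.9: (Q·0 + 700.0·46.00) / (Q + 700.0) = 3.9
→ Q = 700.0·(46.00 − 3.9)/(3.9 − 0) = 7556 L/s.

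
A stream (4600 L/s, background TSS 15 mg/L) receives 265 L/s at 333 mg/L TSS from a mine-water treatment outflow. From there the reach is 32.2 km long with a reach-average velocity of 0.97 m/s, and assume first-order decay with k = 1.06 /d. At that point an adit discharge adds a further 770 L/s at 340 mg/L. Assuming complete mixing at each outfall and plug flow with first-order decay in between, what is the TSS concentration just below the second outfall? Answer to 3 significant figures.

Conservation of mass: C = (4600·15.00 + 265.0·333.0) / 4865 = 157200/4865 = 32.32 mg/L; combined flow 4865 L/s.
Travel time t = 32.2·1000 / 0.97 = 33200 s = 9.221 h.
First-order decay: C = 32.32·exp(−k·t) = 32.32·0.6655 = 21.51 mg/L.
At the second outfall, C = (4865·21.51 + 770.0·340.0) / (4865 + 770.0) = 65.03 mg/L.

65.0 mg/L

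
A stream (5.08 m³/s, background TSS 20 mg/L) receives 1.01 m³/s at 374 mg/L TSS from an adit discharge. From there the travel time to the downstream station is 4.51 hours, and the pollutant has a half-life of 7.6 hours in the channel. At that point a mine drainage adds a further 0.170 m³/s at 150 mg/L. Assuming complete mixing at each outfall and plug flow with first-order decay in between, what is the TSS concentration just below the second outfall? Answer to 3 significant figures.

Conservation of mass: C = (5.080·20.00 + 1.010·374.0) / 6.090 = 479.3/6.090 = 78.71 mg/L; combined flow 6.090 m³/s.
Half-life 7.6 h → k = ln 2 / 7.6 = 0.09120 h⁻¹ = 2.189 d⁻¹.
Decay over the reach: 78.71·exp(−kt) = 78.71·0.6628 = 52.17 mg/L.
At the second outfall, C = (6.090·52.17 + 0.1700·150.0) / (6.090 + 0.1700) = 54.82 mg/L.

54.8 mg/L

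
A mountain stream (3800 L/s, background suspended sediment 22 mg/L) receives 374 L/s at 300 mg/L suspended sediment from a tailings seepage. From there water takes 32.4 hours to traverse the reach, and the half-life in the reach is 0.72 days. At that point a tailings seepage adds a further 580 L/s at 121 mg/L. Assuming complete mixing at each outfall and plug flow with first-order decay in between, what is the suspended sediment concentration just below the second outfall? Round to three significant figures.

26.0 mg/L

Mixed concentration C = ΣQC/ΣQ = (3800·22.00 + 374.0·300.0) / 4174 = 195800/4174 = 46.91 mg/L; combined flow 4174 L/s.
Half-life 0.72 d → k = ln 2 / 0.72 = 0.9627 d⁻¹.
After decay, C = 46.91 × e^(−kt) = 46.91 × 0.2726 = 12.79 mg/L.
At the second outfall, C = (4174·12.79 + 580.0·121.0) / (4174 + 580.0) = 25.99 mg/L.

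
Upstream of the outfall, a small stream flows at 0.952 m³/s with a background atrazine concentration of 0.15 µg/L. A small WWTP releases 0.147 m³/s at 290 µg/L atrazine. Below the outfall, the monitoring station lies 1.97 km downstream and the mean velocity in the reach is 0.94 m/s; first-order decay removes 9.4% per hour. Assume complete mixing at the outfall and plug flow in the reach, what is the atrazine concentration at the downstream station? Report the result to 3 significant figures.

After mixing, C = (0.9520·0.1500 + 0.1470·290.0) / 1.099 = 42.77/1.099 = 38.92 µg/L.
Travel time t = 1.97·1000 / 0.94 = 2096 s = 0.5822 h.
9.4%/h lost → k = −ln(1 − 0.094) = 0.09872 h⁻¹.
First-order decay: C = 38.92·exp(−k·t) = 38.92·0.9442 = 36.75 µg/L.

36.7 µg/L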